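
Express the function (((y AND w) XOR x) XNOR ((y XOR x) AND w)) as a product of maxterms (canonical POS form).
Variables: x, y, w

ΠM(4, 6) = (NOT x OR y OR w) AND (NOT x OR NOT y OR w)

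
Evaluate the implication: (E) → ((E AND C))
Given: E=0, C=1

Antecedent (E) = 0; consequent ((E AND C)) = 0.
0 → 0 = 1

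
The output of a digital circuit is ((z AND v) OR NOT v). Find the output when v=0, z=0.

Substituting: ((0 AND 0) OR NOT 0)
= 1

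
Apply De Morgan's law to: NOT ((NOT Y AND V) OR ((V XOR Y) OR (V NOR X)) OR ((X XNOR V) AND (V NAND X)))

NOT (NOT Y AND V) AND NOT ((V XOR Y) OR (V NOR X)) AND NOT ((X XNOR V) AND (V NAND X))
De Morgan's: NOT(OR of terms) = AND of negations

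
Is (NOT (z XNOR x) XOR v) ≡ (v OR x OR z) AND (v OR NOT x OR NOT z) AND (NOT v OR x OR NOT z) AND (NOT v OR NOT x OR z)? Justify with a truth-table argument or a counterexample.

Yes, they are equivalent — the two output columns agree on all 8 assignments:
v | x | z | Expression 1 | Expression 2
---------------------------------------
0 | 0 | 0 | 0 | 0
0 | 0 | 1 | 1 | 1
0 | 1 | 0 | 1 | 1
0 | 1 | 1 | 0 | 0
1 | 0 | 0 | 1 | 1
1 | 0 | 1 | 0 | 0
1 | 1 | 0 | 0 | 0
1 | 1 | 1 | 1 | 1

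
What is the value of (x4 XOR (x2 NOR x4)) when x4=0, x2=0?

Substituting: (0 XOR (0 NOR 0))
= 1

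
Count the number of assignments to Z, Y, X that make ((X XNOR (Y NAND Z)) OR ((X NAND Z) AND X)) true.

Satisfying assignments: (0,0,1), (0,1,1), (1,0,1), (1,1,0)
Count: 4 out of 8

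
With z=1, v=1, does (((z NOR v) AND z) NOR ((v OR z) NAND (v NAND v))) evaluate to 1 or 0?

Substituting: (((1 NOR 1) AND 1) NOR ((1 OR 1) NAND (1 NAND 1)))
= 0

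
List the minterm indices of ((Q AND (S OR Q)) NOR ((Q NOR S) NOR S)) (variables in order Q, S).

Σm(0, 1) = (NOT Q AND NOT S) OR (NOT Q AND S)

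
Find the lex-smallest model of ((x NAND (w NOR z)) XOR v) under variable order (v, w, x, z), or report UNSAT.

v=0, w=0, x=0, z=0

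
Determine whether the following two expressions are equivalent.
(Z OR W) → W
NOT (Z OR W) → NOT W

No, Inverse is not equivalent to original (counterexample: Z=1, W=0)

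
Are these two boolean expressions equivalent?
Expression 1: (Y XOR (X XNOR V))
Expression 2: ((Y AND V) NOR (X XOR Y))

No. Counterexample: with V=1, Y=0, X=0, Expression 1 = 0 but Expression 2 = 1.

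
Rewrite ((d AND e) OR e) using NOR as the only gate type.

((((d NOR d) NOR (e NOR e)) NOR e) NOR (((d NOR d) NOR (e NOR e)) NOR e))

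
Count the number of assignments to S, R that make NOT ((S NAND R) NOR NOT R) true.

Satisfying assignments: (0,0), (0,1), (1,0)
Count: 3 out of 4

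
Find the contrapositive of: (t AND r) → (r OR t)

Contrapositive: NOT (r OR t) → NOT (t AND r)
Note: A statement and its contrapositive are logically equivalent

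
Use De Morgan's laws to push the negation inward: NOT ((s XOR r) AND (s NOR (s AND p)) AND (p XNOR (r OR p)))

NOT (s XOR r) OR NOT (s NOR (s AND p)) OR NOT (p XNOR (r OR p))
De Morgan's: NOT(AND of terms) = OR of negations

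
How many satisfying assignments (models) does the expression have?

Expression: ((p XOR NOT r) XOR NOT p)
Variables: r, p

Satisfying assignments: (1,0), (1,1)
Count: 2 out of 4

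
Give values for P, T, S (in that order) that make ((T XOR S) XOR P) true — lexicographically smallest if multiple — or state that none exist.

P=0, T=0, S=1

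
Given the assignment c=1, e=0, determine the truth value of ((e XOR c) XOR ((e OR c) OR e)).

Substituting: ((0 XOR 1) XOR ((0 OR 1) OR 0))
= 0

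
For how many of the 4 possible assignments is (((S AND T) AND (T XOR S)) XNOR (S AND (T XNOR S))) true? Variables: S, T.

Satisfying assignments: (0,0), (0,1), (1,0)
Count: 3 out of 4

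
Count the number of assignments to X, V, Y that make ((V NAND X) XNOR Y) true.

Satisfying assignments: (0,0,1), (0,1,1), (1,0,1), (1,1,0)
Count: 4 out of 8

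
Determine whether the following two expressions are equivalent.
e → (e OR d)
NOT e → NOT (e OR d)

No, Inverse is not equivalent to original (counterexample: d=1, e=0)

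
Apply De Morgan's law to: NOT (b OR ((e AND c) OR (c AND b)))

NOT b AND NOT ((e AND c) OR (c AND b))
De Morgan's: NOT(OR of terms) = AND of negations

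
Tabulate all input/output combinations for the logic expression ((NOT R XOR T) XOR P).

R | T | P | Output
------------------
0 | 0 | 0 | 1
0 | 0 | 1 | 0
0 | 1 | 0 | 0
0 | 1 | 1 | 1
1 | 0 | 0 | 0
1 | 0 | 1 | 1
1 | 1 | 0 | 1
1 | 1 | 1 | 0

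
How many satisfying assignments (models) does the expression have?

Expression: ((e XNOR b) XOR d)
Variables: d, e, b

Satisfying assignments: (0,0,0), (0,1,1), (1,0,1), (1,1,0)
Count: 4 out of 8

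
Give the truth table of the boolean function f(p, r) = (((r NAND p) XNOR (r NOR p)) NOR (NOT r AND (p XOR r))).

p | r | Output
--------------
0 | 0 | 0
0 | 1 | 1
1 | 0 | 0
1 | 1 | 0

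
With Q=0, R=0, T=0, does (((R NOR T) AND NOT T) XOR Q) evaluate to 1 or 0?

Substituting: (((0 NOR 0) AND NOT 0) XOR 0)
= 1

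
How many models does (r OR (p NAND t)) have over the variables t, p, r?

Satisfying assignments: (0,0,0), (0,0,1), (0,1,0), (0,1,1), (1,0,0), (1,0,1), (1,1,1)
Count: 7 out of 8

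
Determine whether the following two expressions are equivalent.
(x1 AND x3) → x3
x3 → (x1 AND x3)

No, Converse is not equivalent to original (counterexample: x3=1, x1=0)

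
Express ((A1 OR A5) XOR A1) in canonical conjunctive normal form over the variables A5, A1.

(A5 OR A1) AND (A5 OR NOT A1) AND (NOT A5 OR NOT A1)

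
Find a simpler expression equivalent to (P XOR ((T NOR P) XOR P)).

By XOR self-cancellation ((E XOR v) XOR v = E):
= (T NOR P)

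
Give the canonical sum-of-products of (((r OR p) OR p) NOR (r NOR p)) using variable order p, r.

Σm() = FALSE (no minterms)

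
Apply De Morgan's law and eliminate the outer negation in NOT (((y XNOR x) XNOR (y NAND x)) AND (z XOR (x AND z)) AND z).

NOT ((y XNOR x) XNOR (y NAND x)) OR NOT (z XOR (x AND z)) OR NOT z
De Morgan's: NOT(AND of terms) = OR of negations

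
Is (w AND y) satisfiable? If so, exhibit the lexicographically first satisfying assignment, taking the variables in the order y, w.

y=1, w=1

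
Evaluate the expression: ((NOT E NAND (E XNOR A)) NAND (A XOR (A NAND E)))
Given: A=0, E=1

Substituting: ((NOT 1 NAND (1 XNOR 0)) NAND (0 XOR (0 NAND 1)))
= 0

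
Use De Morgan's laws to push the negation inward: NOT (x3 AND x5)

NOT x3 OR NOT x5
De Morgan's: NOT(AND of terms) = OR of negations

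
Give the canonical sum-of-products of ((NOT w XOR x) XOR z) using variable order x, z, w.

Σm(0, 3, 5, 6) = (NOT x AND NOT z AND NOT w) OR (NOT x AND z AND w) OR (x AND NOT z AND w) OR (x AND z AND NOT w)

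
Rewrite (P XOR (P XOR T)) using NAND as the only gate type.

((P NAND (P NAND ((P NAND (P NAND T)) NAND (T NAND (P NAND T))))) NAND (((P NAND (P NAND T)) NAND (T NAND (P NAND T))) NAND (P NAND ((P NAND (P NAND T)) NAND (T NAND (P NAND T))))))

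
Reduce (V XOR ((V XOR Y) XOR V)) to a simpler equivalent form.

By XOR self-cancellation ((E XOR v) XOR v = E):
= (V XOR Y)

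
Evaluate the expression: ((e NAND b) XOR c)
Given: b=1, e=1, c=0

Substituting: ((1 NAND 1) XOR 0)
= 0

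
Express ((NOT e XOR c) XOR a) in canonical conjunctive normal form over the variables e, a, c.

(e OR a OR NOT c) AND (e OR NOT a OR c) AND (NOT e OR a OR c) AND (NOT e OR NOT a OR NOT c)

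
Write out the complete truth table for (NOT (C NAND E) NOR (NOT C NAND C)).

C | E | Output
--------------
0 | 0 | 0
0 | 1 | 0
1 | 0 | 0
1 | 1 | 0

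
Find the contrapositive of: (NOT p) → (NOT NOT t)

Contrapositive: NOT t → p
Note: A statement and its contrapositive are logically equivalent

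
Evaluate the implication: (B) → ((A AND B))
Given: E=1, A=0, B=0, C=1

Antecedent (B) = 0; consequent ((A AND B)) = 0.
0 → 0 = 1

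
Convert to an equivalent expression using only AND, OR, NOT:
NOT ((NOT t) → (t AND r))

(NOT t) AND NOT (t AND r)
(Negated implication: NOT(A → B) = A AND NOT B)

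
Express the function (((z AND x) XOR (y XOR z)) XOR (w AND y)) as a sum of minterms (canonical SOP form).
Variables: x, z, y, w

Σm(2, 4, 5, 7, 10, 14) = (NOT x AND NOT z AND y AND NOT w) OR (NOT x AND z AND NOT y AND NOT w) OR (NOT x AND z AND NOT y AND w) OR (NOT x AND z AND y AND w) OR (x AND NOT z AND y AND NOT w) OR (x AND z AND y AND NOT w)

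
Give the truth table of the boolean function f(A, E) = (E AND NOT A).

A | E | Output
--------------
0 | 0 | 0
0 | 1 | 1
1 | 0 | 0
1 | 1 | 0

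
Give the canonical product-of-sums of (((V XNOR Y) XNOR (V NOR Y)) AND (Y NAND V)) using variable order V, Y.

ΠM(3) = (NOT V OR NOT Y)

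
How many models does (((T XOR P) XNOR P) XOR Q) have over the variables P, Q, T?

Satisfying assignments: (0,0,0), (0,1,1), (1,0,0), (1,1,1)
Count: 4 out of 8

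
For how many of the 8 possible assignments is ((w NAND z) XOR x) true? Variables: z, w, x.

Satisfying assignments: (0,0,0), (0,1,0), (1,0,0), (1,1,1)
Count: 4 out of 8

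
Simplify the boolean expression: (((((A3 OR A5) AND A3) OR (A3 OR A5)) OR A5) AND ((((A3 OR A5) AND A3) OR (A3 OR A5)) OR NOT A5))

By distribution ((E OR v) AND (E OR NOT v) = E) then absorption (E OR (E AND v) = E):
= (A3 OR A5)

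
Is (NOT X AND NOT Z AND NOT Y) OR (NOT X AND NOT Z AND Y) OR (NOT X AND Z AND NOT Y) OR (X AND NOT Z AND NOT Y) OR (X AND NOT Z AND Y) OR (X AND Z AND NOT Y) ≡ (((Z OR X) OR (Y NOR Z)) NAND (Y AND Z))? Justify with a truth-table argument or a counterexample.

Yes, they are equivalent — the two output columns agree on all 8 assignments:
X | Z | Y | Expression 1 | Expression 2
---------------------------------------
0 | 0 | 0 | 1 | 1
0 | 0 | 1 | 1 | 1
0 | 1 | 0 | 1 | 1
0 | 1 | 1 | 0 | 0
1 | 0 | 0 | 1 | 1
1 | 0 | 1 | 1 | 1
1 | 1 | 0 | 1 | 1
1 | 1 | 1 | 0 | 0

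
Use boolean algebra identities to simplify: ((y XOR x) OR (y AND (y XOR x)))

By absorption (E OR (E AND v) = E):
= (y XOR x)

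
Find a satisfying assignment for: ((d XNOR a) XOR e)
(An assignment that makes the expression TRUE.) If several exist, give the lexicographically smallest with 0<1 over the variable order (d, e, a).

d=0, e=0, a=0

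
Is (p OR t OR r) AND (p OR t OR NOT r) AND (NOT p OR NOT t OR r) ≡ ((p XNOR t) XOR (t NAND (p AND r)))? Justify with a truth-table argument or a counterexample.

Yes, they are equivalent — the two output columns agree on all 8 assignments:
p | t | r | Expression 1 | Expression 2
---------------------------------------
0 | 0 | 0 | 0 | 0
0 | 0 | 1 | 0 | 0
0 | 1 | 0 | 1 | 1
0 | 1 | 1 | 1 | 1
1 | 0 | 0 | 1 | 1
1 | 0 | 1 | 1 | 1
1 | 1 | 0 | 0 | 0
1 | 1 | 1 | 1 | 1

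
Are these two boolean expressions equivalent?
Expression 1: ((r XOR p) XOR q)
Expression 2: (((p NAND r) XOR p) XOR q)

No. Counterexample: with p=0, r=0, q=0, Expression 1 = 0 but Expression 2 = 1.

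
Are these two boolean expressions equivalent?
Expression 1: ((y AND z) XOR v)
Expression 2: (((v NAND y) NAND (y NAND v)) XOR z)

No. Counterexample: with v=0, y=0, z=1, Expression 1 = 0 but Expression 2 = 1.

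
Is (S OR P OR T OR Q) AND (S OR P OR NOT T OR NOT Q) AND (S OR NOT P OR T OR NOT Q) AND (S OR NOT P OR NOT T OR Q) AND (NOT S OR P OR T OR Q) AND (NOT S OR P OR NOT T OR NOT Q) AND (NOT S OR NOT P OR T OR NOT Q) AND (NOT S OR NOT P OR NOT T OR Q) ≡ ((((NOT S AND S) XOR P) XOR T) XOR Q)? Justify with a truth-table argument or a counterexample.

Yes, they are equivalent — the two output columns agree on all 16 assignments:
S | P | T | Q | Expression 1 | Expression 2
-------------------------------------------
0 | 0 | 0 | 0 | 0 | 0
0 | 0 | 0 | 1 | 1 | 1
0 | 0 | 1 | 0 | 1 | 1
0 | 0 | 1 | 1 | 0 | 0
0 | 1 | 0 | 0 | 1 | 1
0 | 1 | 0 | 1 | 0 | 0
0 | 1 | 1 | 0 | 0 | 0
0 | 1 | 1 | 1 | 1 | 1
1 | 0 | 0 | 0 | 0 | 0
1 | 0 | 0 | 1 | 1 | 1
1 | 0 | 1 | 0 | 1 | 1
1 | 0 | 1 | 1 | 0 | 0
1 | 1 | 0 | 0 | 1 | 1
1 | 1 | 0 | 1 | 0 | 0
1 | 1 | 1 | 0 | 0 | 0
1 | 1 | 1 | 1 | 1 | 1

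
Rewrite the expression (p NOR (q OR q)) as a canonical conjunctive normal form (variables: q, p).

(q OR NOT p) AND (NOT q OR p) AND (NOT q OR NOT p)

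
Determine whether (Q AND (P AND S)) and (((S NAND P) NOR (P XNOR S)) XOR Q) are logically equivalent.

No. Counterexample: with S=0, P=0, Q=1, Expression 1 = 0 but Expression 2 = 1.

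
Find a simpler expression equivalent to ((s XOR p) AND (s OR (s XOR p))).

By absorption (E AND (E OR v) = E):
= (s XOR p)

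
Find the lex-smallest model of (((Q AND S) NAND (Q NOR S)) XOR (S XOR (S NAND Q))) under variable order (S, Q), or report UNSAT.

S=1, Q=0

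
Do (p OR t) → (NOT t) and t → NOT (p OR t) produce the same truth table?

Yes, Contrapositive is always equivalent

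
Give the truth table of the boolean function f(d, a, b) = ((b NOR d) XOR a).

d | a | b | Output
------------------
0 | 0 | 0 | 1
0 | 0 | 1 | 0
0 | 1 | 0 | 0
0 | 1 | 1 | 1
1 | 0 | 0 | 0
1 | 0 | 1 | 0
1 | 1 | 0 | 1
1 | 1 | 1 | 1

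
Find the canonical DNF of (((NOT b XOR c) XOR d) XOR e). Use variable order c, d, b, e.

(NOT c AND NOT d AND NOT b AND NOT e) OR (NOT c AND NOT d AND b AND e) OR (NOT c AND d AND NOT b AND e) OR (NOT c AND d AND b AND NOT e) OR (c AND NOT d AND NOT b AND e) OR (c AND NOT d AND b AND NOT e) OR (c AND d AND NOT b AND NOT e) OR (c AND d AND b AND e)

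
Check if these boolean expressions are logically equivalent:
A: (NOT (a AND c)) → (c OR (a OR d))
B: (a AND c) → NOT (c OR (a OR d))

No, Inverse is not equivalent to original (counterexample: a=0, c=0, d=0)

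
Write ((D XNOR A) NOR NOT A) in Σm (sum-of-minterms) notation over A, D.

Σm(2) = (A AND NOT D)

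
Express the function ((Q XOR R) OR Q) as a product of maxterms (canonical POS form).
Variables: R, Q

ΠM(0) = (R OR Q)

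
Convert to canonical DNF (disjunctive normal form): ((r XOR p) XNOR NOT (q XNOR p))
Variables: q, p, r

(NOT q AND NOT p AND NOT r) OR (NOT q AND p AND NOT r) OR (q AND NOT p AND r) OR (q AND p AND r)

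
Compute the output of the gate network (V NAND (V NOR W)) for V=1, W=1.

Substituting: (1 NAND (1 NOR 1))
= 1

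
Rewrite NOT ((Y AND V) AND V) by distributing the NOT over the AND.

NOT (Y AND V) OR NOT V
De Morgan's: NOT(AND of terms) = OR of negations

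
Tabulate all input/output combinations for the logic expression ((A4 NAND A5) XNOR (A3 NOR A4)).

A4 | A5 | A3 | Output
---------------------
0 | 0 | 0 | 1
0 | 0 | 1 | 0
0 | 1 | 0 | 1
0 | 1 | 1 | 0
1 | 0 | 0 | 0
1 | 0 | 1 | 0
1 | 1 | 0 | 1
1 | 1 | 1 | 1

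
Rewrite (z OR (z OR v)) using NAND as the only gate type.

((z NAND z) NAND (((z NAND z) NAND (v NAND v)) NAND ((z NAND z) NAND (v NAND v))))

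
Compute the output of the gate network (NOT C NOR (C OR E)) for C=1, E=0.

Substituting: (NOT 1 NOR (1 OR 0))
= 0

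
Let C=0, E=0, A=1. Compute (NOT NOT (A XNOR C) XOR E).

Substituting: (NOT NOT (1 XNOR 0) XOR 0)
= 0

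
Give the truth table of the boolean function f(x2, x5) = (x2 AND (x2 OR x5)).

x2 | x5 | Output
----------------
0 | 0 | 0
0 | 1 | 0
1 | 0 | 1
1 | 1 | 1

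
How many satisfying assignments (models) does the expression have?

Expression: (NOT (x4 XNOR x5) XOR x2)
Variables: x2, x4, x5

Satisfying assignments: (0,0,1), (0,1,0), (1,0,0), (1,1,1)
Count: 4 out of 8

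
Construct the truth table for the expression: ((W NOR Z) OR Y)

W | Y | Z | Output
------------------
0 | 0 | 0 | 1
0 | 0 | 1 | 0
0 | 1 | 0 | 1
0 | 1 | 1 | 1
1 | 0 | 0 | 0
1 | 0 | 1 | 0
1 | 1 | 0 | 1
1 | 1 | 1 | 1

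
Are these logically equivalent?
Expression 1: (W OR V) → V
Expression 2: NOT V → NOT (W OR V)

Yes, Contrapositive is always equivalent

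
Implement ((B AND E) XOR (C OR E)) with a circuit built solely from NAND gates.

((((B NAND E) NAND (B NAND E)) NAND (((B NAND E) NAND (B NAND E)) NAND ((C NAND C) NAND (E NAND E)))) NAND (((C NAND C) NAND (E NAND E)) NAND (((B NAND E) NAND (B NAND E)) NAND ((C NAND C) NAND (E NAND E)))))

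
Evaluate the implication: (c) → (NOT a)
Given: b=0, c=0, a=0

Antecedent (c) = 0; consequent (NOT a) = 1.
0 → 1 = 1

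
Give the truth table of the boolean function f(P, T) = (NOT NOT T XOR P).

P | T | Output
--------------
0 | 0 | 0
0 | 1 | 1
1 | 0 | 1
1 | 1 | 0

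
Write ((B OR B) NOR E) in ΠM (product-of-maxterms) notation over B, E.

ΠM(1, 2, 3) = (B OR NOT E) AND (NOT B OR E) AND (NOT B OR NOT E)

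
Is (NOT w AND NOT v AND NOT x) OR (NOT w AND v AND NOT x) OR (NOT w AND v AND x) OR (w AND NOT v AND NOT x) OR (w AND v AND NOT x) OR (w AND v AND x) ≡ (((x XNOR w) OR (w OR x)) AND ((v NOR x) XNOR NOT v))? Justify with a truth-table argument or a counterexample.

Yes, they are equivalent — the two output columns agree on all 8 assignments:
w | v | x | Expression 1 | Expression 2
---------------------------------------
0 | 0 | 0 | 1 | 1
0 | 0 | 1 | 0 | 0
0 | 1 | 0 | 1 | 1
0 | 1 | 1 | 1 | 1
1 | 0 | 0 | 1 | 1
1 | 0 | 1 | 0 | 0
1 | 1 | 0 | 1 | 1
1 | 1 | 1 | 1 | 1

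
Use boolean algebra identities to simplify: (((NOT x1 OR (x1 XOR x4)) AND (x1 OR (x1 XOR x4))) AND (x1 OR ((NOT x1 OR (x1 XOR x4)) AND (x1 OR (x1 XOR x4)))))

By absorption (E AND (E OR v) = E) then distribution ((E OR v) AND (E OR NOT v) = E):
= (x1 XOR x4)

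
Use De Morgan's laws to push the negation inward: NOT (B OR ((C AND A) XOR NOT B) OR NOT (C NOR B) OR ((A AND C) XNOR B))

NOT B AND NOT ((C AND A) XOR NOT B) AND (C NOR B) AND NOT ((A AND C) XNOR B)
De Morgan's: NOT(OR of terms) = AND of negations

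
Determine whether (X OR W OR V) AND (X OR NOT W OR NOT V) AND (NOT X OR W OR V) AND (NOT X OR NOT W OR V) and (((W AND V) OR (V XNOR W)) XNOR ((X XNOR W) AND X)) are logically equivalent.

Yes, they are equivalent — the two output columns agree on all 8 assignments:
X | W | V | Expression 1 | Expression 2
---------------------------------------
0 | 0 | 0 | 0 | 0
0 | 0 | 1 | 1 | 1
0 | 1 | 0 | 1 | 1
0 | 1 | 1 | 0 | 0
1 | 0 | 0 | 0 | 0
1 | 0 | 1 | 1 | 1
1 | 1 | 0 | 0 | 0
1 | 1 | 1 | 1 | 1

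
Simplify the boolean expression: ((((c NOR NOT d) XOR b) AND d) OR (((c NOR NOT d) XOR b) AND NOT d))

By distribution ((E AND v) OR (E AND NOT v) = E):
= ((c NOR NOT d) XOR b)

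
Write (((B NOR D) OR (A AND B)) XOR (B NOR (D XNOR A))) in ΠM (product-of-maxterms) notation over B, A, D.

ΠM(2, 3, 4, 5) = (B OR NOT A OR D) AND (B OR NOT A OR NOT D) AND (NOT B OR A OR D) AND (NOT B OR A OR NOT D)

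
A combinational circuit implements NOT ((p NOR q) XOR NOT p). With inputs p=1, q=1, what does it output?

Substituting: NOT ((1 NOR 1) XOR NOT 1)
= 1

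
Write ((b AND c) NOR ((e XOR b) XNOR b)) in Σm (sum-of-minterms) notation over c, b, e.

Σm(1, 3, 5) = (NOT c AND NOT b AND e) OR (NOT c AND b AND e) OR (c AND NOT b AND e)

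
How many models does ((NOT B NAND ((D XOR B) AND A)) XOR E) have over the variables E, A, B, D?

Satisfying assignments: (0,0,0,0), (0,0,0,1), (0,0,1,0), (0,0,1,1), (0,1,0,0), (0,1,1,0), (0,1,1,1), (1,1,0,1)
Count: 8 out of 16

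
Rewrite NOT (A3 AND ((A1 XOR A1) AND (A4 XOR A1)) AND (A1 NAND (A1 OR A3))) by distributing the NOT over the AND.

NOT A3 OR NOT ((A1 XOR A1) AND (A4 XOR A1)) OR NOT (A1 NAND (A1 OR A3))
De Morgan's: NOT(AND of terms) = OR of negations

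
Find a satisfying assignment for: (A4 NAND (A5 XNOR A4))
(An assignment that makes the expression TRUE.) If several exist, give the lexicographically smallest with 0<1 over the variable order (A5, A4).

A5=0, A4=0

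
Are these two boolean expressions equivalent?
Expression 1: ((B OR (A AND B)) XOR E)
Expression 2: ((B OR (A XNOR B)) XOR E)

No. Counterexample: with A=0, E=0, B=0, Expression 1 = 0 but Expression 2 = 1.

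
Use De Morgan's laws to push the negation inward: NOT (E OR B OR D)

NOT E AND NOT B AND NOT D
De Morgan's: NOT(OR of terms) = AND of negations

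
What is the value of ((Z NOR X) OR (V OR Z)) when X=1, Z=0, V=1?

Substituting: ((0 NOR 1) OR (1 OR 0))
= 1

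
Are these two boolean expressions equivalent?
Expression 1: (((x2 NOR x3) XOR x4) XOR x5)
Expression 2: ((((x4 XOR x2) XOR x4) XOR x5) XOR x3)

No. Counterexample: with x4=0, x5=0, x2=0, x3=0, Expression 1 = 1 but Expression 2 = 0.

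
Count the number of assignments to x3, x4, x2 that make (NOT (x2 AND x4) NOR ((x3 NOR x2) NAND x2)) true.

No assignment satisfies the expression.
Count: 0 out of 8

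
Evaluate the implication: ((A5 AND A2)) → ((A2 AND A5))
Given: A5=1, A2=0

Antecedent ((A5 AND A2)) = 0; consequent ((A2 AND A5)) = 0.
0 → 0 = 1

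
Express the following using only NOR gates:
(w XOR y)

((((w NOR y) NOR (w NOR y)) NOR ((w NOR y) NOR (w NOR y))) NOR ((((w NOR w) NOR (y NOR y)) NOR ((w NOR w) NOR (y NOR y))) NOR (((w NOR w) NOR (y NOR y)) NOR ((w NOR w) NOR (y NOR y)))))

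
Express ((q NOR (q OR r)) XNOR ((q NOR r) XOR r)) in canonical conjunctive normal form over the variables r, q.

(NOT r OR q) AND (NOT r OR NOT q)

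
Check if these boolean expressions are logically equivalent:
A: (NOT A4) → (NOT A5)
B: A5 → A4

Yes, Contrapositive is always equivalent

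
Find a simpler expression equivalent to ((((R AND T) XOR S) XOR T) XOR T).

By XOR self-cancellation ((E XOR v) XOR v = E):
= ((R AND T) XOR S)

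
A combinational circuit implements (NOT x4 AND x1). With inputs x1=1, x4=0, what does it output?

Substituting: (NOT 0 AND 1)
= 1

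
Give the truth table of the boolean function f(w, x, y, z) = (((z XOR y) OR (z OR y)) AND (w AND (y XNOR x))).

w | x | y | z | Output
----------------------
0 | 0 | 0 | 0 | 0
0 | 0 | 0 | 1 | 0
0 | 0 | 1 | 0 | 0
0 | 0 | 1 | 1 | 0
0 | 1 | 0 | 0 | 0
0 | 1 | 0 | 1 | 0
0 | 1 | 1 | 0 | 0
0 | 1 | 1 | 1 | 0
1 | 0 | 0 | 0 | 0
1 | 0 | 0 | 1 | 1
1 | 0 | 1 | 0 | 0
1 | 0 | 1 | 1 | 0
1 | 1 | 0 | 0 | 0
1 | 1 | 0 | 1 | 0
1 | 1 | 1 | 0 | 1
1 | 1 | 1 | 1 | 1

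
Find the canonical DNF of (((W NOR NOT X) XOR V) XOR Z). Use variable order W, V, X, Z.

(NOT W AND NOT V AND NOT X AND Z) OR (NOT W AND NOT V AND X AND NOT Z) OR (NOT W AND V AND NOT X AND NOT Z) OR (NOT W AND V AND X AND Z) OR (W AND NOT V AND NOT X AND Z) OR (W AND NOT V AND X AND Z) OR (W AND V AND NOT X AND NOT Z) OR (W AND V AND X AND NOT Z)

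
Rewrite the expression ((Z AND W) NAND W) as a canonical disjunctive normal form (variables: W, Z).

(NOT W AND NOT Z) OR (NOT W AND Z) OR (W AND NOT Z)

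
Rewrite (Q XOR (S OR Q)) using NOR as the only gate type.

((((Q NOR ((S NOR Q) NOR (S NOR Q))) NOR (Q NOR ((S NOR Q) NOR (S NOR Q)))) NOR ((Q NOR ((S NOR Q) NOR (S NOR Q))) NOR (Q NOR ((S NOR Q) NOR (S NOR Q))))) NOR ((((Q NOR Q) NOR (((S NOR Q) NOR (S NOR Q)) NOR ((S NOR Q) NOR (S NOR Q)))) NOR ((Q NOR Q) NOR (((S NOR Q) NOR (S NOR Q)) NOR ((S NOR Q) NOR (S NOR Q))))) NOR (((Q NOR Q) NOR (((S NOR Q) NOR (S NOR Q)) NOR ((S NOR Q) NOR (S NOR Q)))) NOR ((Q NOR Q) NOR (((S NOR Q) NOR (S NOR Q)) NOR ((S NOR Q) NOR (S NOR Q)))))))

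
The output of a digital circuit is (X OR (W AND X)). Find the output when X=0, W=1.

Substituting: (0 OR (1 AND 0))
= 0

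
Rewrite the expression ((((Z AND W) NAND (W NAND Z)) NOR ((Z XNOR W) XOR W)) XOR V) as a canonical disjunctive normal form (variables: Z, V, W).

(NOT Z AND V AND NOT W) OR (NOT Z AND V AND W) OR (Z AND V AND NOT W) OR (Z AND V AND W)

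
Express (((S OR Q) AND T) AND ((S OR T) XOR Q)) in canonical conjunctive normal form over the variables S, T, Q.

(S OR T OR Q) AND (S OR T OR NOT Q) AND (S OR NOT T OR Q) AND (S OR NOT T OR NOT Q) AND (NOT S OR T OR Q) AND (NOT S OR T OR NOT Q) AND (NOT S OR NOT T OR NOT Q)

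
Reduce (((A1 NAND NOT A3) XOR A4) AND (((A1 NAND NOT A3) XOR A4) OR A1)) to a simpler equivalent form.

By absorption (E AND (E OR v) = E):
= ((A1 NAND NOT A3) XOR A4)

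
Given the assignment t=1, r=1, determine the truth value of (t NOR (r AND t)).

Substituting: (1 NOR (1 AND 1))
= 0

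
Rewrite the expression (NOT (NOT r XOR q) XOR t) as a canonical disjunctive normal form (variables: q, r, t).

(NOT q AND NOT r AND t) OR (NOT q AND r AND NOT t) OR (q AND NOT r AND NOT t) OR (q AND r AND t)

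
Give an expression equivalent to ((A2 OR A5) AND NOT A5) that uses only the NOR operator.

((((A2 NOR A5) NOR (A2 NOR A5)) NOR ((A2 NOR A5) NOR (A2 NOR A5))) NOR ((A5 NOR A5) NOR (A5 NOR A5)))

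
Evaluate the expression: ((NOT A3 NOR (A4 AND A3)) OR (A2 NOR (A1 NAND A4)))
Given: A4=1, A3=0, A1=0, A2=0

Substituting: ((NOT 0 NOR (1 AND 0)) OR (0 NOR (0 NAND 1)))
= 0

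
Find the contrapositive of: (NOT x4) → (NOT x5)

Contrapositive: x5 → x4
Note: A statement and its contrapositive are logically equivalent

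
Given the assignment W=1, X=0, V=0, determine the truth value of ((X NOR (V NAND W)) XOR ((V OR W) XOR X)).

Substituting: ((0 NOR (0 NAND 1)) XOR ((0 OR 1) XOR 0))
= 1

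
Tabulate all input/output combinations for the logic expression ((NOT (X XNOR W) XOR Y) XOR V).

Y | V | W | X | Output
----------------------
0 | 0 | 0 | 0 | 0
0 | 0 | 0 | 1 | 1
0 | 0 | 1 | 0 | 1
0 | 0 | 1 | 1 | 0
0 | 1 | 0 | 0 | 1
0 | 1 | 0 | 1 | 0
0 | 1 | 1 | 0 | 0
0 | 1 | 1 | 1 | 1
1 | 0 | 0 | 0 | 1
1 | 0 | 0 | 1 | 0
1 | 0 | 1 | 0 | 0
1 | 0 | 1 | 1 | 1
1 | 1 | 0 | 0 | 0
1 | 1 | 0 | 1 | 1
1 | 1 | 1 | 0 | 1
1 | 1 | 1 | 1 | 0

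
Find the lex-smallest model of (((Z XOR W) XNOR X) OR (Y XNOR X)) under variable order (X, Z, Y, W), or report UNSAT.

X=0, Z=0, Y=0, W=0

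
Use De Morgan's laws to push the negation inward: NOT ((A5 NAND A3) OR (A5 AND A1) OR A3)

NOT (A5 NAND A3) AND NOT (A5 AND A1) AND NOT A3
De Morgan's: NOT(OR of terms) = AND of negations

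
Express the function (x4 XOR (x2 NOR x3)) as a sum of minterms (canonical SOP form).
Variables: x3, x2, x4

Σm(0, 3, 5, 7) = (NOT x3 AND NOT x2 AND NOT x4) OR (NOT x3 AND x2 AND x4) OR (x3 AND NOT x2 AND x4) OR (x3 AND x2 AND x4)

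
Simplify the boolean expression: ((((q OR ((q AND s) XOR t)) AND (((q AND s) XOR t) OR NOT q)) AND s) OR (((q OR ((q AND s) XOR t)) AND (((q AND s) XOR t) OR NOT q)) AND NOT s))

By distribution ((E AND v) OR (E AND NOT v) = E) then distribution ((E OR v) AND (E OR NOT v) = E):
= ((q AND s) XOR t)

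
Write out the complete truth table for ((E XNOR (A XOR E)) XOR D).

A | D | E | Output
------------------
0 | 0 | 0 | 1
0 | 0 | 1 | 1
0 | 1 | 0 | 0
0 | 1 | 1 | 0
1 | 0 | 0 | 0
1 | 0 | 1 | 0
1 | 1 | 0 | 1
1 | 1 | 1 | 1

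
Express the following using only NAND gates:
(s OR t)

((s NAND s) NAND (t NAND t))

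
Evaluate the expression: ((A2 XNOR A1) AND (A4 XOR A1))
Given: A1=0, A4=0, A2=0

Substituting: ((0 XNOR 0) AND (0 XOR 0))
= 0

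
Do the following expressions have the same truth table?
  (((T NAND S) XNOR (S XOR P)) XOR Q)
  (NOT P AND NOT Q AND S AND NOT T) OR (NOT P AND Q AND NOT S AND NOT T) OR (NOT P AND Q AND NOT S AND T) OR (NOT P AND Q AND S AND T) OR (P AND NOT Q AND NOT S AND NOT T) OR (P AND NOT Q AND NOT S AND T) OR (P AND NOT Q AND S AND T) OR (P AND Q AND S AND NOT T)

Yes, they are equivalent — the two output columns agree on all 16 assignments:
P | Q | S | T | Expression 1 | Expression 2
-------------------------------------------
0 | 0 | 0 | 0 | 0 | 0
0 | 0 | 0 | 1 | 0 | 0
0 | 0 | 1 | 0 | 1 | 1
0 | 0 | 1 | 1 | 0 | 0
0 | 1 | 0 | 0 | 1 | 1
0 | 1 | 0 | 1 | 1 | 1
0 | 1 | 1 | 0 | 0 | 0
0 | 1 | 1 | 1 | 1 | 1
1 | 0 | 0 | 0 | 1 | 1
1 | 0 | 0 | 1 | 1 | 1
1 | 0 | 1 | 0 | 0 | 0
1 | 0 | 1 | 1 | 1 | 1
1 | 1 | 0 | 0 | 0 | 0
1 | 1 | 0 | 1 | 0 | 0
1 | 1 | 1 | 0 | 1 | 1
1 | 1 | 1 | 1 | 0 | 0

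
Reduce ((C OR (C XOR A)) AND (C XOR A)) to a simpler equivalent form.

By absorption (E AND (E OR v) = E):
= (C XOR A)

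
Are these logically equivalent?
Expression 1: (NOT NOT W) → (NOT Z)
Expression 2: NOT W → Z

No, Inverse is not equivalent to original (counterexample: Z=0, V=0, W=0)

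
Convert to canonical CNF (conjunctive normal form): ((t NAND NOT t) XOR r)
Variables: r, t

(NOT r OR t) AND (NOT r OR NOT t)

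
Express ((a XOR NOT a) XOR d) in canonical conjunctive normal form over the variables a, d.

(a OR NOT d) AND (NOT a OR NOT d)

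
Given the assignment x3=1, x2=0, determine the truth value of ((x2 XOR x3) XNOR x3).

Substituting: ((0 XOR 1) XNOR 1)
= 1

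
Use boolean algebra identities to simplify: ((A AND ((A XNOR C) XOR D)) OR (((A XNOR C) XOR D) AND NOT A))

By distribution ((E AND v) OR (E AND NOT v) = E):
= ((A XNOR C) XOR D)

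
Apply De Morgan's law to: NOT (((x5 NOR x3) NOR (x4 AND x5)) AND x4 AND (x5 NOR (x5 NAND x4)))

NOT ((x5 NOR x3) NOR (x4 AND x5)) OR NOT x4 OR NOT (x5 NOR (x5 NAND x4))
De Morgan's: NOT(AND of terms) = OR of negations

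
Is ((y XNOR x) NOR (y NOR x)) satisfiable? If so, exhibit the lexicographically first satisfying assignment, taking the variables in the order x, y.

x=0, y=1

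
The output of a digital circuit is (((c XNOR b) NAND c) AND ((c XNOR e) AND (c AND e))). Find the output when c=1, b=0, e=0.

Substituting: (((1 XNOR 0) NAND 1) AND ((1 XNOR 0) AND (1 AND 0)))
= 0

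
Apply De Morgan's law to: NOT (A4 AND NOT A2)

NOT A4 OR A2
De Morgan's: NOT(AND of terms) = OR of negations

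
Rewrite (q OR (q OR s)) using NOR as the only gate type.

((q NOR ((q NOR s) NOR (q NOR s))) NOR (q NOR ((q NOR s) NOR (q NOR s))))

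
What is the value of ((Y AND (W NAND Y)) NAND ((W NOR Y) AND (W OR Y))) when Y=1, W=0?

Substituting: ((1 AND (0 NAND 1)) NAND ((0 NOR 1) AND (0 OR 1)))
= 1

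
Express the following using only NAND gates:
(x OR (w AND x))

((x NAND x) NAND (((w NAND x) NAND (w NAND x)) NAND ((w NAND x) NAND (w NAND x))))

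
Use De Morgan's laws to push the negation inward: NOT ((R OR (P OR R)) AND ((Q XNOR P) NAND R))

NOT (R OR (P OR R)) OR NOT ((Q XNOR P) NAND R)
De Morgan's: NOT(AND of terms) = OR of negations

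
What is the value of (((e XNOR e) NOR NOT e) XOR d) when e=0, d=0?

Substituting: (((0 XNOR 0) NOR NOT 0) XOR 0)
= 0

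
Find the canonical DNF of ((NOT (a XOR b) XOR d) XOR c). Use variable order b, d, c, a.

(NOT b AND NOT d AND NOT c AND NOT a) OR (NOT b AND NOT d AND c AND a) OR (NOT b AND d AND NOT c AND a) OR (NOT b AND d AND c AND NOT a) OR (b AND NOT d AND NOT c AND a) OR (b AND NOT d AND c AND NOT a) OR (b AND d AND NOT c AND NOT a) OR (b AND d AND c AND a)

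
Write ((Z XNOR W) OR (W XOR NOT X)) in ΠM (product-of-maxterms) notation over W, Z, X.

ΠM(3, 4) = (W OR NOT Z OR NOT X) AND (NOT W OR Z OR X)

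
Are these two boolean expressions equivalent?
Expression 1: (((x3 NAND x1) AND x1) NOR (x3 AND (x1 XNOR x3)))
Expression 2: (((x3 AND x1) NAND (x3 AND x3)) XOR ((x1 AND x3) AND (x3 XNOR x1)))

No. Counterexample: with x3=0, x1=1, Expression 1 = 0 but Expression 2 = 1.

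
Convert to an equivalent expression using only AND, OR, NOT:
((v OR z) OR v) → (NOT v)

NOT ((v OR z) OR v) OR (NOT v)
(Implication elimination: A → B = NOT A OR B)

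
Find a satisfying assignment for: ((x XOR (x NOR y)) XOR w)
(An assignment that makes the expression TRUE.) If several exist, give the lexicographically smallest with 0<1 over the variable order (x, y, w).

x=0, y=0, w=0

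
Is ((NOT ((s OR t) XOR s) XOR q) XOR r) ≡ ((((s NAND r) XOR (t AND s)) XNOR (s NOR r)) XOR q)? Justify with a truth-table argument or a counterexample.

No. Counterexample: with s=0, q=0, r=0, t=1, Expression 1 = 0 but Expression 2 = 1.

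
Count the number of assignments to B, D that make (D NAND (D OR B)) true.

Satisfying assignments: (0,0), (1,0)
Count: 2 out of 4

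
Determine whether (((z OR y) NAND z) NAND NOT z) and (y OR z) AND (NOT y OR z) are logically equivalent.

Yes, they are equivalent — the two output columns agree on all 4 assignments:
y | z | Expression 1 | Expression 2
-----------------------------------
0 | 0 | 0 | 0
0 | 1 | 1 | 1
1 | 0 | 0 | 0
1 | 1 | 1 | 1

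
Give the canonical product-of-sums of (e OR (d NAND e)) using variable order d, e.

ΠM() = TRUE (no maxterms)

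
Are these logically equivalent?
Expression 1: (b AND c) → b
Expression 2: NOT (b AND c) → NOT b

No, Inverse is not equivalent to original (counterexample: c=0, b=1)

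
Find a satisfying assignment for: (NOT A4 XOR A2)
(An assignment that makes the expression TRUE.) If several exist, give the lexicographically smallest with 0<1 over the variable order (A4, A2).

A4=0, A2=0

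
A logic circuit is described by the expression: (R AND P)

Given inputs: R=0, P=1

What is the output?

Substituting: (0 AND 1)
= 0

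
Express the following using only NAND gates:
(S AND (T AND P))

((S NAND ((T NAND P) NAND (T NAND P))) NAND (S NAND ((T NAND P) NAND (T NAND P))))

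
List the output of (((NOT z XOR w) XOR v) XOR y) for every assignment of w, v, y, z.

w | v | y | z | Output
----------------------
0 | 0 | 0 | 0 | 1
0 | 0 | 0 | 1 | 0
0 | 0 | 1 | 0 | 0
0 | 0 | 1 | 1 | 1
0 | 1 | 0 | 0 | 0
0 | 1 | 0 | 1 | 1
0 | 1 | 1 | 0 | 1
0 | 1 | 1 | 1 | 0
1 | 0 | 0 | 0 | 0
1 | 0 | 0 | 1 | 1
1 | 0 | 1 | 0 | 1
1 | 0 | 1 | 1 | 0
1 | 1 | 0 | 0 | 1
1 | 1 | 0 | 1 | 0
1 | 1 | 1 | 0 | 0
1 | 1 | 1 | 1 | 1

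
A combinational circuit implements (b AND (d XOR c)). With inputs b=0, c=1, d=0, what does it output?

Substituting: (0 AND (0 XOR 1))
= 0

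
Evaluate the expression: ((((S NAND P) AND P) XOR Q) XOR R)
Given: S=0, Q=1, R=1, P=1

Substituting: ((((0 NAND 1) AND 1) XOR 1) XOR 1)
= 1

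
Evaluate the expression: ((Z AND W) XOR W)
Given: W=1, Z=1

Substituting: ((1 AND 1) XOR 1)
= 0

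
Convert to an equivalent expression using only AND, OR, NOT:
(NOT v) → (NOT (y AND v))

v OR (NOT (y AND v))
(Implication elimination: A → B = NOT A OR B)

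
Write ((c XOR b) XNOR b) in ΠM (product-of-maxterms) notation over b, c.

ΠM(1, 3) = (b OR NOT c) AND (NOT b OR NOT c)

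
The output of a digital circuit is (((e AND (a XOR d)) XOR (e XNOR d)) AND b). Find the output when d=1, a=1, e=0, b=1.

Substituting: (((0 AND (1 XOR 1)) XOR (0 XNOR 1)) AND 1)
= 0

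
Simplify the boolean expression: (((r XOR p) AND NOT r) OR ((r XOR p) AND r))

By distribution ((E AND v) OR (E AND NOT v) = E):
= (r XOR p)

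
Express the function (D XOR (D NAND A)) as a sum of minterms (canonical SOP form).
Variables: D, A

Σm(0, 1, 3) = (NOT D AND NOT A) OR (NOT D AND A) OR (D AND A)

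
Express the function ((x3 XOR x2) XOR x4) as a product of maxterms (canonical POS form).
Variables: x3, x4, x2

ΠM(0, 3, 5, 6) = (x3 OR x4 OR x2) AND (x3 OR NOT x4 OR NOT x2) AND (NOT x3 OR x4 OR NOT x2) AND (NOT x3 OR NOT x4 OR x2)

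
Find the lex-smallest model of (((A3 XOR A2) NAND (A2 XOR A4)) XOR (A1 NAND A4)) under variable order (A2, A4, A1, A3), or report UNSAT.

A2=0, A4=1, A1=0, A3=1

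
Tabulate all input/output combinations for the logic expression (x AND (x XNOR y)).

y | x | Output
--------------
0 | 0 | 0
0 | 1 | 0
1 | 0 | 0
1 | 1 | 1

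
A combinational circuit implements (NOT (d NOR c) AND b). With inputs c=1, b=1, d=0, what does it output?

Substituting: (NOT (0 NOR 1) AND 1)
= 1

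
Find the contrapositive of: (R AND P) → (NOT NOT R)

Contrapositive: NOT R → NOT (R AND P)
Note: A statement and its contrapositive are logically equivalent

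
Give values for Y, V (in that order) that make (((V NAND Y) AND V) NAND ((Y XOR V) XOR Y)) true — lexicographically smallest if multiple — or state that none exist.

Y=0, V=0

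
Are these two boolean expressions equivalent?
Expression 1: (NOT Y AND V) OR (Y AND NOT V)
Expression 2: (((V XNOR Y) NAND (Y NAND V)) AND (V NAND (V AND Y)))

Yes, they are equivalent — the two output columns agree on all 4 assignments:
Y | V | Expression 1 | Expression 2
-----------------------------------
0 | 0 | 0 | 0
0 | 1 | 1 | 1
1 | 0 | 1 | 1
1 | 1 | 0 | 0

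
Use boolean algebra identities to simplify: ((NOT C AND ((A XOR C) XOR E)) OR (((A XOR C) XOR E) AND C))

By distribution ((E AND v) OR (E AND NOT v) = E):
= ((A XOR C) XOR E)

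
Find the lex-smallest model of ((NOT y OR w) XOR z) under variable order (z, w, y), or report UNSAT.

z=0, w=0, y=0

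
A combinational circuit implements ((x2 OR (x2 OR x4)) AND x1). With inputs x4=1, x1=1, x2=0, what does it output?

Substituting: ((0 OR (0 OR 1)) AND 1)
= 1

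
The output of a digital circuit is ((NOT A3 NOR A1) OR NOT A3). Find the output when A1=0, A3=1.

Substituting: ((NOT 1 NOR 0) OR NOT 1)
= 1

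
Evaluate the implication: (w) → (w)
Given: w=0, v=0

Antecedent (w) = 0; consequent (w) = 0.
0 → 0 = 1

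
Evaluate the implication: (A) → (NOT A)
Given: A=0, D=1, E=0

Antecedent (A) = 0; consequent (NOT A) = 1.
0 → 1 = 1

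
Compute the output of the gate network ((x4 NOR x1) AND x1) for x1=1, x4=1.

Substituting: ((1 NOR 1) AND 1)
= 0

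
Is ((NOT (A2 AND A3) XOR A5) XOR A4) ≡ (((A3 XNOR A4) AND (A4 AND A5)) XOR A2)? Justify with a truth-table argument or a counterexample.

No. Counterexample: with A5=0, A3=0, A2=0, A4=0, Expression 1 = 1 but Expression 2 = 0.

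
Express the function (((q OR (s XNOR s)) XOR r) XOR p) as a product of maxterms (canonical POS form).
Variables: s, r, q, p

ΠM(1, 3, 4, 6, 9, 11, 12, 14) = (s OR r OR q OR NOT p) AND (s OR r OR NOT q OR NOT p) AND (s OR NOT r OR q OR p) AND (s OR NOT r OR NOT q OR p) AND (NOT s OR r OR q OR NOT p) AND (NOT s OR r OR NOT q OR NOT p) AND (NOT s OR NOT r OR q OR p) AND (NOT s OR NOT r OR NOT q OR p)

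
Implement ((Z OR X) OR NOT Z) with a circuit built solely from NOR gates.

((((Z NOR X) NOR (Z NOR X)) NOR (Z NOR Z)) NOR (((Z NOR X) NOR (Z NOR X)) NOR (Z NOR Z)))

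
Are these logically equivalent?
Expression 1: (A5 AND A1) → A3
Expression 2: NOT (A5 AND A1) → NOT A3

No, Inverse is not equivalent to original (counterexample: A1=0, A3=1, A5=0)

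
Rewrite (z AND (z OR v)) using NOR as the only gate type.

((z NOR z) NOR (((z NOR v) NOR (z NOR v)) NOR ((z NOR v) NOR (z NOR v))))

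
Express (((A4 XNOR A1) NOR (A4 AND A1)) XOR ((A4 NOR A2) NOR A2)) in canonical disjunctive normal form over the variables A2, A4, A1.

(NOT A2 AND NOT A4 AND A1) OR (NOT A2 AND A4 AND A1) OR (A2 AND NOT A4 AND A1) OR (A2 AND A4 AND NOT A1)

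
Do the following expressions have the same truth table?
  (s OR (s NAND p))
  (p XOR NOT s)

No. Counterexample: with s=0, p=1, Expression 1 = 1 but Expression 2 = 0.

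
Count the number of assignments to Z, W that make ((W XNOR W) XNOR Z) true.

Satisfying assignments: (1,0), (1,1)
Count: 2 out of 4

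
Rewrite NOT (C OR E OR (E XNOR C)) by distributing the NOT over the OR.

NOT C AND NOT E AND NOT (E XNOR C)
De Morgan's: NOT(OR of terms) = AND of negations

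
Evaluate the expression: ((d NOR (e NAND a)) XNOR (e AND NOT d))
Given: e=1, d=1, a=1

Substituting: ((1 NOR (1 NAND 1)) XNOR (1 AND NOT 1))
= 1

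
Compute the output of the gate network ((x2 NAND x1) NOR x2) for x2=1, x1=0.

Substituting: ((1 NAND 0) NOR 1)
= 0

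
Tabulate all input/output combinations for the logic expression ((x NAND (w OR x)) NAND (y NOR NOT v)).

w | x | y | v | Output
----------------------
0 | 0 | 0 | 0 | 1
0 | 0 | 0 | 1 | 0
0 | 0 | 1 | 0 | 1
0 | 0 | 1 | 1 | 1
0 | 1 | 0 | 0 | 1
0 | 1 | 0 | 1 | 1
0 | 1 | 1 | 0 | 1
0 | 1 | 1 | 1 | 1
1 | 0 | 0 | 0 | 1
1 | 0 | 0 | 1 | 0
1 | 0 | 1 | 0 | 1
1 | 0 | 1 | 1 | 1
1 | 1 | 0 | 0 | 1
1 | 1 | 0 | 1 | 1
1 | 1 | 1 | 0 | 1
1 | 1 | 1 | 1 | 1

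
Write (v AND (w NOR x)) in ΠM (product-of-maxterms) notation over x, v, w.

ΠM(0, 1, 3, 4, 5, 6, 7) = (x OR v OR w) AND (x OR v OR NOT w) AND (x OR NOT v OR NOT w) AND (NOT x OR v OR w) AND (NOT x OR v OR NOT w) AND (NOT x OR NOT v OR w) AND (NOT x OR NOT v OR NOT w)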